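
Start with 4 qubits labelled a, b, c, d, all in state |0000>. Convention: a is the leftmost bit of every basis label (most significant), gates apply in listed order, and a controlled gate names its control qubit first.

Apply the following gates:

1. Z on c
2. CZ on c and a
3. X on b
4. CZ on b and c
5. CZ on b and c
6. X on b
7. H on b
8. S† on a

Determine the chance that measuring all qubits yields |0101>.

A full measurement returns |0101> with probability 0. Key observation: the block from step 3 through step 6 cancels to the identity and can be dropped.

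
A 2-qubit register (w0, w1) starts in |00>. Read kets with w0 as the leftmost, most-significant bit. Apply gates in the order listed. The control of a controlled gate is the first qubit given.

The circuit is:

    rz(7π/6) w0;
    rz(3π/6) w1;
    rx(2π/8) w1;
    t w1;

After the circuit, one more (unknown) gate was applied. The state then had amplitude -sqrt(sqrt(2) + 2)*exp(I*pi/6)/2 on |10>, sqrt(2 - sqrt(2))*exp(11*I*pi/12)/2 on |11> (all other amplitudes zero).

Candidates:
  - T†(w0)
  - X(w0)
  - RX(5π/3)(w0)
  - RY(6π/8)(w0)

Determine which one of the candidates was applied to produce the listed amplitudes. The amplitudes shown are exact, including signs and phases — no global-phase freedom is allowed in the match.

It was X(w0) that produced the state shown.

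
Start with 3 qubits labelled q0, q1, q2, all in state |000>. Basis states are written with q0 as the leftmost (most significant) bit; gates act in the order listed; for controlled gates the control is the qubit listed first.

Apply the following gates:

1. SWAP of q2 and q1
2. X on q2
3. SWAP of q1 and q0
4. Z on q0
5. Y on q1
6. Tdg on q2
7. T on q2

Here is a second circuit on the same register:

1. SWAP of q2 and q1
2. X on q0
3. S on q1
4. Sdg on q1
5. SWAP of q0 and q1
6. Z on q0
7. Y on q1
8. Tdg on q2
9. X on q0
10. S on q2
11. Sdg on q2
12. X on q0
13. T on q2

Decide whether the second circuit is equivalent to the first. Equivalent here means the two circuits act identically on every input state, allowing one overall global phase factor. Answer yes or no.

No, they are not equivalent — no single phase factor reconciles the two unitaries.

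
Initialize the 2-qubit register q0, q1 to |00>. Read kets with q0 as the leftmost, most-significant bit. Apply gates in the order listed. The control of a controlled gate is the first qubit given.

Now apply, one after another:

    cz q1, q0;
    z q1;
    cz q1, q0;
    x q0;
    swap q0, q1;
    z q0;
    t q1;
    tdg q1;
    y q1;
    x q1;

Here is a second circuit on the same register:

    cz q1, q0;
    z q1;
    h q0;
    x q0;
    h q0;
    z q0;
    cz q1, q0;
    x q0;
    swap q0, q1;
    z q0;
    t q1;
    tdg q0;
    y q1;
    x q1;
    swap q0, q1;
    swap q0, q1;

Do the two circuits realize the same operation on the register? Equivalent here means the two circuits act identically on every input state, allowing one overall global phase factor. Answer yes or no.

No: there is an input state on which the two circuits produce genuinely different outputs (not merely differing by a phase).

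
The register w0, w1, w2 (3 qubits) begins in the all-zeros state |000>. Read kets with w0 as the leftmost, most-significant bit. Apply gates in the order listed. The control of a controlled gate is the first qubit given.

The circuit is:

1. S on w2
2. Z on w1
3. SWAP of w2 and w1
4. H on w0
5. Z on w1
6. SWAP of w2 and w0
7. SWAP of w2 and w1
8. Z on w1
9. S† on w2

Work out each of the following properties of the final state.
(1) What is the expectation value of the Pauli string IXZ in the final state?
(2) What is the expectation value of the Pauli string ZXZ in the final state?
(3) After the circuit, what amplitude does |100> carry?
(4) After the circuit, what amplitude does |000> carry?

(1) The observable IXZ averages to -1.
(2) The observable ZXZ averages to -1.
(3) The amplitude on |100> is 0.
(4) |000> carries amplitude sqrt(2)/2 in the final state.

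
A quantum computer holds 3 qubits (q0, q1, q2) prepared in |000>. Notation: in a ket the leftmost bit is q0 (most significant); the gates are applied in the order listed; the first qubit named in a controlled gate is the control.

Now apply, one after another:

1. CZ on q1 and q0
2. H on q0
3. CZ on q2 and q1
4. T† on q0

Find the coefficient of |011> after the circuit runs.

|011> carries amplitude 0 in the final state.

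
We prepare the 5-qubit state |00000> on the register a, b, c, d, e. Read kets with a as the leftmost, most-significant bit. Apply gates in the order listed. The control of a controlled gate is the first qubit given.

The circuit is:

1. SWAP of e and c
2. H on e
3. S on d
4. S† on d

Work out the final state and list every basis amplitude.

The final amplitudes are sqrt(2)/2 on |00000>, sqrt(2)/2 on |00001>, and 0 on every other basis state. Key observation: steps 3-4 multiply out to the identity, so the circuit reduces to the remaining gates.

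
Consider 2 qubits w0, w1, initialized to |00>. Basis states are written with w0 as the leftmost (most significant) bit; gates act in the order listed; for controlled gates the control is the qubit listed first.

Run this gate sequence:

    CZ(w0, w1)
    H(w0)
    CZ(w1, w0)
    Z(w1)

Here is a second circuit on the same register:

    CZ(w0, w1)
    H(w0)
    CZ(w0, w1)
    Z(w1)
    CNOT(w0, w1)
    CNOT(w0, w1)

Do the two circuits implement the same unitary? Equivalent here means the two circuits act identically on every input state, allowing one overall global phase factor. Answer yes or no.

Yes, they are equivalent — the unitaries differ by at most a global phase.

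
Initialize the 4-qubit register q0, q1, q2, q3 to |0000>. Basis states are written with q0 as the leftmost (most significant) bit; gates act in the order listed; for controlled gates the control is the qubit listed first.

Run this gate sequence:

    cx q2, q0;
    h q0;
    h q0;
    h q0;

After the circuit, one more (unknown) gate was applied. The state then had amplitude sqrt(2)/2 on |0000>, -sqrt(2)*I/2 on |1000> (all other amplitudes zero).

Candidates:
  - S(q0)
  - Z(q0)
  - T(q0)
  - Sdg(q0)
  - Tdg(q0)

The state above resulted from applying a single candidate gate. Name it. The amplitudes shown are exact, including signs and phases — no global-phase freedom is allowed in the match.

The unique candidate consistent with the amplitudes is Sdg(q0). Key observation: gates 3-4 undo each other exactly, leaving only the rest of the circuit to track.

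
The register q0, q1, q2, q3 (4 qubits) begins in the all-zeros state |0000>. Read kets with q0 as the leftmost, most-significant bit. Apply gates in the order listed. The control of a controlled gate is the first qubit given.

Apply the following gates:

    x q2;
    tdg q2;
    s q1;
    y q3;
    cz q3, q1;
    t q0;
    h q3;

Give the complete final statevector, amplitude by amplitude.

The resulting statevector has amplitude sqrt(2)*exp(I*pi/4)/2 on |0010>, -sqrt(2)*exp(I*pi/4)/2 on |0011>, and 0 on every other basis state.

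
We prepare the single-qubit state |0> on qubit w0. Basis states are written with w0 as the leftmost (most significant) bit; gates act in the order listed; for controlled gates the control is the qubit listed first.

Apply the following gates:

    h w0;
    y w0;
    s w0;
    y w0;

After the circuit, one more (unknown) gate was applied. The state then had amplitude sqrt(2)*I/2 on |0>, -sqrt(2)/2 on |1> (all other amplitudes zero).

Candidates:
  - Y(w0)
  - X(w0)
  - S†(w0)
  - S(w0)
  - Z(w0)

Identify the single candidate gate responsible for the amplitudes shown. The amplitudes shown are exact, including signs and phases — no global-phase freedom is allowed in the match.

The applied gate was Z(w0).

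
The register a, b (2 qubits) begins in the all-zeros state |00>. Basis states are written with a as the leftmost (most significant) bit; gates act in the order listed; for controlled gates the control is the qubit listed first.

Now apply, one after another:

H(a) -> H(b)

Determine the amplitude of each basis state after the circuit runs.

The resulting statevector has amplitude 1/2 on |00>, 1/2 on |01>, 1/2 on |10>, 1/2 on |11>.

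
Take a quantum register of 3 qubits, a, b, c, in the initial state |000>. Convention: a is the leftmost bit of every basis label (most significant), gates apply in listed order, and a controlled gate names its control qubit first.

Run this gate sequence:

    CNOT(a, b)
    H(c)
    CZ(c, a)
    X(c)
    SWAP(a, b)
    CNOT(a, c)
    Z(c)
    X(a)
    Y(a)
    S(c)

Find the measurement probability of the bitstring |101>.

A full measurement returns |101> with probability 0.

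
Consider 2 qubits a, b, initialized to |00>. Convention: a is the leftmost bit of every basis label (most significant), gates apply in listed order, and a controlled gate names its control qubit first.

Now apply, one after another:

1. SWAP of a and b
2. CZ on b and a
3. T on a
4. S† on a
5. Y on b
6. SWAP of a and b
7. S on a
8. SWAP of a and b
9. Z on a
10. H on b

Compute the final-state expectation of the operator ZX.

The expectation value of ZX is -1.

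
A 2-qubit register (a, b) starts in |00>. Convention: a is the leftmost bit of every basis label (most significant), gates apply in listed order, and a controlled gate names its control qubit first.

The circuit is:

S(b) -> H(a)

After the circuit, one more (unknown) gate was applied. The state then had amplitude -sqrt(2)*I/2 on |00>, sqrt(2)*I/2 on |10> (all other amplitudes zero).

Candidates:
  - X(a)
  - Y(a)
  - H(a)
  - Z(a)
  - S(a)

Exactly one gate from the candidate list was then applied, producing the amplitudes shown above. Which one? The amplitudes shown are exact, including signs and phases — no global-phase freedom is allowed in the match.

It was Y(a) that produced the state shown.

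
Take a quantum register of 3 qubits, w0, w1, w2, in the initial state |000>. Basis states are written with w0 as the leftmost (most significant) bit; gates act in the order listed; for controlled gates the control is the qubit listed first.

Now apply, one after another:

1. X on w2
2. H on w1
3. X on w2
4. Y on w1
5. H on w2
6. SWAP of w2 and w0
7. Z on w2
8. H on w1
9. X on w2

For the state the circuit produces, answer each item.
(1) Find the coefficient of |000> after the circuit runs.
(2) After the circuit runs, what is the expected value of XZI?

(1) |000> carries amplitude 0 in the final state.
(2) The observable XZI averages to -1.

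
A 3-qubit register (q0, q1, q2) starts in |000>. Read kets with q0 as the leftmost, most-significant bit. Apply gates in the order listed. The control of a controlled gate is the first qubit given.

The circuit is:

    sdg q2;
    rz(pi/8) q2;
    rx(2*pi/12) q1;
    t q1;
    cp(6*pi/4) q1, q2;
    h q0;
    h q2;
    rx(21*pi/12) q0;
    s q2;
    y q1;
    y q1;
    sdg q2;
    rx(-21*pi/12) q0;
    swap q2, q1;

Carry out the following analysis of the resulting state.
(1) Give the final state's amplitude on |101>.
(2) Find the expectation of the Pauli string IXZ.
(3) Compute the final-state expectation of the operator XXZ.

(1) The final state's coefficient on |101> equals (-sqrt(6) + sqrt(2))*exp(11*I*pi/16)/8. Key observation: steps 8-13 multiply out to the identity, so the circuit reduces to the remaining gates.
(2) The expectation value of IXZ is sqrt(3)/2.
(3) The expectation value of XXZ is sqrt(3)/2.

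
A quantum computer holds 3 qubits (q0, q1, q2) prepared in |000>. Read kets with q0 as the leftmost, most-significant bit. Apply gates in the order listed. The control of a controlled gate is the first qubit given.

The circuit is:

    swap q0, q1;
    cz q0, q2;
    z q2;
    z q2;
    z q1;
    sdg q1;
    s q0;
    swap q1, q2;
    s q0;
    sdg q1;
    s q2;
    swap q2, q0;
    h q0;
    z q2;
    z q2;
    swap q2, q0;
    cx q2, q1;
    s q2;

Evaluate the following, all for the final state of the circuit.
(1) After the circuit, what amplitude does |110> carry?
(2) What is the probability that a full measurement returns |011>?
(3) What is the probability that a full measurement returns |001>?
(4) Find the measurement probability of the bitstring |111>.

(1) |110> carries amplitude 0 in the final state.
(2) Outcome |011> occurs with probability 1/2.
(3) A full measurement returns |001> with probability 0.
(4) The probability of measuring |111> is 0.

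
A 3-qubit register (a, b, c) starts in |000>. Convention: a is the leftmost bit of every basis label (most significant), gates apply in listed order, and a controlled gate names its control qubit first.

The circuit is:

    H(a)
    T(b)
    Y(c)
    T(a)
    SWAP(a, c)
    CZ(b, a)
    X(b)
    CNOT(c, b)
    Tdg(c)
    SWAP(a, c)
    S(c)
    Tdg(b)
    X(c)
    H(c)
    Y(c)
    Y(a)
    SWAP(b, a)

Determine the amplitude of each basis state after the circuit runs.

The resulting statevector has amplitude 1/2 on |000>, -1/2 on |001>, 0 on |010>, 0 on |011>, 0 on |100>, 0 on |101>, exp(3*I*pi/4)/2 on |110>, -exp(3*I*pi/4)/2 on |111>.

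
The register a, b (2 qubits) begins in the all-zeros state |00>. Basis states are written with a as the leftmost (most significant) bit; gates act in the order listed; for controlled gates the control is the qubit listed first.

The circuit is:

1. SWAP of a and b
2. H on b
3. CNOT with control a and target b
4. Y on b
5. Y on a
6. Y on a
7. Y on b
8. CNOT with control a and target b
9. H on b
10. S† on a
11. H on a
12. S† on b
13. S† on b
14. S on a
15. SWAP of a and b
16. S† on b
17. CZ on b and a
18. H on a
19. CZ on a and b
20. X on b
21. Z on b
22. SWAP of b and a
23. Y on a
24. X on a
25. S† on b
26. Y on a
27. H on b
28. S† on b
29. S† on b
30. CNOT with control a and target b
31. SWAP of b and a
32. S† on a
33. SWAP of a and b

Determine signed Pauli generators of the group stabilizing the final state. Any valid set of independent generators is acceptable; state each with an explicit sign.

The stabilizer group can be generated by +XI, -IX, among other valid generating sets.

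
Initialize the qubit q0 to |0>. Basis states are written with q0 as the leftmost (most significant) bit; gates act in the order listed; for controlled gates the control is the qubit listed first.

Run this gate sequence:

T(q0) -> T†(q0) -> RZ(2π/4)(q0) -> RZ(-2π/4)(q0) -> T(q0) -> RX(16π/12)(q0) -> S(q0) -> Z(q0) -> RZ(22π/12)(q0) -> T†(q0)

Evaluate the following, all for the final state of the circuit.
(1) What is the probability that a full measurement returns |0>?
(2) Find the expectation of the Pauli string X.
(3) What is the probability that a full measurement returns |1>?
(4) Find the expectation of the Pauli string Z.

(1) Outcome |0> occurs with probability 1/4. Key observation: gates 2-5 undo each other exactly, leaving only the rest of the circuit to track.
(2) In the final state, X has expectation -sqrt(6)/8 + 3*sqrt(2)/8.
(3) A full measurement returns |1> with probability 3/4.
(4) The expectation value of Z is -1/2.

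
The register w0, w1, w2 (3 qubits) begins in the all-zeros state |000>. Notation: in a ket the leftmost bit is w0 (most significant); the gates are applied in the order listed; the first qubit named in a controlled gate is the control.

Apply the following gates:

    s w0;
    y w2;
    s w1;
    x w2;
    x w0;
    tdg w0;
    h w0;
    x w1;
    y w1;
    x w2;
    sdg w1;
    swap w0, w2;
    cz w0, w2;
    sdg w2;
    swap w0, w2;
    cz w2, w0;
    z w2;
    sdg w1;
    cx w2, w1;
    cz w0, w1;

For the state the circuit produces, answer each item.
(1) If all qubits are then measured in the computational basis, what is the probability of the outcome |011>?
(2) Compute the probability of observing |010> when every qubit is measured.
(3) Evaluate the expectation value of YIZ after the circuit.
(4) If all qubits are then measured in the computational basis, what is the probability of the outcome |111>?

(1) Outcome |011> occurs with probability 1/2.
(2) A full measurement returns |010> with probability 0.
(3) In the final state, YIZ has expectation 1.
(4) Outcome |111> occurs with probability 1/2.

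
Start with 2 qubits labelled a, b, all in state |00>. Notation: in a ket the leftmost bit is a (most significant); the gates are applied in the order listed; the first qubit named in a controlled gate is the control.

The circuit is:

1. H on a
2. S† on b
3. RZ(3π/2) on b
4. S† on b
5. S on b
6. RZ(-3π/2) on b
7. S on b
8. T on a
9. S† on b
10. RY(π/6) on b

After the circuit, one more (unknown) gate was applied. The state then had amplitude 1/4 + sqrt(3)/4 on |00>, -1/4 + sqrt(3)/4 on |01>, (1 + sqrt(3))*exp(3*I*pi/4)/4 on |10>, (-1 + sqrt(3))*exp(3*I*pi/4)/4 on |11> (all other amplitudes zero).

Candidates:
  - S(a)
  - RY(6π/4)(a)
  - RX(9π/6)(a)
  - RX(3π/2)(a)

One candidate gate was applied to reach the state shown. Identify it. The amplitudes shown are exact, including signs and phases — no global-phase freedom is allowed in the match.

The unique candidate consistent with the amplitudes is S(a). Key observation: steps 2-7 multiply out to the identity, so the circuit reduces to the remaining gates.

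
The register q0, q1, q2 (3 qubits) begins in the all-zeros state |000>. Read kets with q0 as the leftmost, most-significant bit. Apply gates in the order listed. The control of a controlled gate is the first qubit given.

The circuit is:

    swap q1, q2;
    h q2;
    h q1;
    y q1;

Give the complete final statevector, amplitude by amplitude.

The resulting statevector has amplitude -I/2 on |000>, -I/2 on |001>, I/2 on |010>, I/2 on |011>, 0 on |100>, 0 on |101>, 0 on |110>, 0 on |111>.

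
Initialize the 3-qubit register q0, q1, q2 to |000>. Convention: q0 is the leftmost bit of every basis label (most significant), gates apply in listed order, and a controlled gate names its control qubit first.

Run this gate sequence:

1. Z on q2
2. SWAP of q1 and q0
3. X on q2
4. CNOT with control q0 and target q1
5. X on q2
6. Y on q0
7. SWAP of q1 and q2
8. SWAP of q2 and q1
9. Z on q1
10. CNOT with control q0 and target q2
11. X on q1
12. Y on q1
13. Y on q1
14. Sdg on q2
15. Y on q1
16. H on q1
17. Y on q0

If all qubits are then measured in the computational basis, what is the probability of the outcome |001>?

A full measurement returns |001> with probability 1/2.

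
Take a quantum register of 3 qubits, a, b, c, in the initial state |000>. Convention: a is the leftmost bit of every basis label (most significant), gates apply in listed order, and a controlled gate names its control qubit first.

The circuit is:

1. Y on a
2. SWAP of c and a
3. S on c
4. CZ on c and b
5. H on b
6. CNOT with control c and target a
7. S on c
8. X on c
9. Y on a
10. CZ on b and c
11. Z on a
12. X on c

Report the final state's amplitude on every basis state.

After the circuit, the state carries amplitude -sqrt(2)/2 on |001>, -sqrt(2)/2 on |011>, and 0 on every other basis state.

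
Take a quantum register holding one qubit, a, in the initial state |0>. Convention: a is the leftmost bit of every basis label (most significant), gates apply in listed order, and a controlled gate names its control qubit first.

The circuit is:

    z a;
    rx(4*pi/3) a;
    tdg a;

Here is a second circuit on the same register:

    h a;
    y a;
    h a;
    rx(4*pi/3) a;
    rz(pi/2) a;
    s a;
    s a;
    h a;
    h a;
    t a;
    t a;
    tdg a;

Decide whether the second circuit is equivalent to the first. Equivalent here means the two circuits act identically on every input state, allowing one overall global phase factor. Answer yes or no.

No — the two circuits implement different unitaries, even allowing a global phase.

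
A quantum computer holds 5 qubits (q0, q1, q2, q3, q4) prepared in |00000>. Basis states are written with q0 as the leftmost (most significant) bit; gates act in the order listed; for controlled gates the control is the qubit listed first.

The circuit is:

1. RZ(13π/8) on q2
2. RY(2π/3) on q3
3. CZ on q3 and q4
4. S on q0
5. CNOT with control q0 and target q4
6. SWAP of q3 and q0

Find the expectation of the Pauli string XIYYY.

The observable XIYYY averages to 0.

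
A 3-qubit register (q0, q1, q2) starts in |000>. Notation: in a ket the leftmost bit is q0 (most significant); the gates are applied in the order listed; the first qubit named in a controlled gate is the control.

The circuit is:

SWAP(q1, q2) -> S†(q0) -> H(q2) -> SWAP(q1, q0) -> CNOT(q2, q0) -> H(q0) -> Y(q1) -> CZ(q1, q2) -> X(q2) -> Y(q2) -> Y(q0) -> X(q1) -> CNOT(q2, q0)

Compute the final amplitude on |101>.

|101> carries amplitude I/2 in the final state.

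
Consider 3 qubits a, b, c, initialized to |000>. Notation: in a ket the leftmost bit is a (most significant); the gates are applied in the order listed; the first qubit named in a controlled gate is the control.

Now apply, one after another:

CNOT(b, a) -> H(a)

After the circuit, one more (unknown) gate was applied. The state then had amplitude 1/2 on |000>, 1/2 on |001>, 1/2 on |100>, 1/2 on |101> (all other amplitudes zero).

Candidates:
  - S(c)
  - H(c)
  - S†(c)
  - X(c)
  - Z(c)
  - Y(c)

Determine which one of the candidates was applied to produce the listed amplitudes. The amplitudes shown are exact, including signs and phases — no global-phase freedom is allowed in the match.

The applied gate was H(c).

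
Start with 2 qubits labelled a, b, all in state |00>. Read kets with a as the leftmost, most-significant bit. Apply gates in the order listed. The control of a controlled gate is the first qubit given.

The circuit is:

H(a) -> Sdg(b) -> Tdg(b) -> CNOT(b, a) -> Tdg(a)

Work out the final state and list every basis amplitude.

After the circuit, the state carries amplitude sqrt(2)/2 on |00>, 0 on |01>, -sqrt(2)*exp(3*I*pi/4)/2 on |10>, 0 on |11>.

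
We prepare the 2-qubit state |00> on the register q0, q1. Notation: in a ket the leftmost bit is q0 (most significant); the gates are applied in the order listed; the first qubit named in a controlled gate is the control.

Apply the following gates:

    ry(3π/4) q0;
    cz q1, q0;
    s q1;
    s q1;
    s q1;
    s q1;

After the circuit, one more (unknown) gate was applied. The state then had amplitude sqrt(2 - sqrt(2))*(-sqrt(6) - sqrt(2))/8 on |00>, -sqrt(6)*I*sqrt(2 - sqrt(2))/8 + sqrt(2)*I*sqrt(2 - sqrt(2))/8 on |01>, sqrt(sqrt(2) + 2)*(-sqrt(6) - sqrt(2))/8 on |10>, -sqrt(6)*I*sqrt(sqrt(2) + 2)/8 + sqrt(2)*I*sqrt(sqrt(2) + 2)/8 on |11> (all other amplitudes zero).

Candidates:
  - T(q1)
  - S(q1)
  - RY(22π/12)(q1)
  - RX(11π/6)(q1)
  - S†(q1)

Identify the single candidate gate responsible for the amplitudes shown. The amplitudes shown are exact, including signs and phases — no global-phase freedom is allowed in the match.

It was RX(11π/6)(q1) that produced the state shown. Key observation: steps 3-6 multiply out to the identity, so the circuit reduces to the remaining gates.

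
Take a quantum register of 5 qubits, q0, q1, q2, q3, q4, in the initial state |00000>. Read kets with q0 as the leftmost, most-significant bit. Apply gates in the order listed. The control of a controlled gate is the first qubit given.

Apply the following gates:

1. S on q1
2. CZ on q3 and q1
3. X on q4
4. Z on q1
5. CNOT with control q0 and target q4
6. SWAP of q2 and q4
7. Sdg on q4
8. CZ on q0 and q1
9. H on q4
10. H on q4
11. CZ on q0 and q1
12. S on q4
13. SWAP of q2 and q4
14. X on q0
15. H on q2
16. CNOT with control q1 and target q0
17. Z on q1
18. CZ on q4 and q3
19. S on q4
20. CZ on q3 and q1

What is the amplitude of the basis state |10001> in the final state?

|10001> carries amplitude sqrt(2)*I/2 in the final state.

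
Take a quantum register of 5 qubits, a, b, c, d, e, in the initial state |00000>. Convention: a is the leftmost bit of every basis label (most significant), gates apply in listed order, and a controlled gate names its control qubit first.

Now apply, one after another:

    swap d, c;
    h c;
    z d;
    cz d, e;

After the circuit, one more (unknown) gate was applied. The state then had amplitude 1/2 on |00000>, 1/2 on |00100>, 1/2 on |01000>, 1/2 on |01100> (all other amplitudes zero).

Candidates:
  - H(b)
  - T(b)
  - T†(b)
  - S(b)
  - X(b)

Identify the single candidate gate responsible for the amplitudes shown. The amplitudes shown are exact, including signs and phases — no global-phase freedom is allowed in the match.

The applied gate was H(b).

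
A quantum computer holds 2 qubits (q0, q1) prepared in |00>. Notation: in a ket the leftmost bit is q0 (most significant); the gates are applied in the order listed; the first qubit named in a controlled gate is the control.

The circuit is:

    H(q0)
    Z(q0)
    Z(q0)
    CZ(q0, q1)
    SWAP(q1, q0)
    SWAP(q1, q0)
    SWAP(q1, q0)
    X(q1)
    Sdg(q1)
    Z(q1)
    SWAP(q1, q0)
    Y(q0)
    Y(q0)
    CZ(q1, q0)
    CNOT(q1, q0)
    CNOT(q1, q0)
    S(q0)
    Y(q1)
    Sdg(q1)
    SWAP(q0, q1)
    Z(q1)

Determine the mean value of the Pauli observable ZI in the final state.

The expectation value of ZI is -1.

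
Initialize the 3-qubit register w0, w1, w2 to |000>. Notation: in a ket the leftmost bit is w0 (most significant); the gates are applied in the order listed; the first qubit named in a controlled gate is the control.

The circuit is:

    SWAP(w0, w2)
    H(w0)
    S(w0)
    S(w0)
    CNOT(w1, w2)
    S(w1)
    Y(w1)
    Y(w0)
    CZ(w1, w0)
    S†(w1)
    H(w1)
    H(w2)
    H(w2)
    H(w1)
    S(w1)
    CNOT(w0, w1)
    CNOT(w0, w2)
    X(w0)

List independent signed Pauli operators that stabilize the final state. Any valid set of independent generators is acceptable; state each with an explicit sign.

The stabilizer group can be generated by -XXX, -ZIZ, -IZZ, among other valid generating sets. Key observation: steps 10-15 multiply out to the identity, so the circuit reduces to the remaining gates.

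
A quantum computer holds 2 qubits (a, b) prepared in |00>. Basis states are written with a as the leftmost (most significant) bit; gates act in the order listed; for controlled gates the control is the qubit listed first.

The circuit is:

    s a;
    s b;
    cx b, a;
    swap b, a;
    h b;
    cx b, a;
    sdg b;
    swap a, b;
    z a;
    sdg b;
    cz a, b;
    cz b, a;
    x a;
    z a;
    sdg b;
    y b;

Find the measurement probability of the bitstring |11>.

A full measurement returns |11> with probability 1/2.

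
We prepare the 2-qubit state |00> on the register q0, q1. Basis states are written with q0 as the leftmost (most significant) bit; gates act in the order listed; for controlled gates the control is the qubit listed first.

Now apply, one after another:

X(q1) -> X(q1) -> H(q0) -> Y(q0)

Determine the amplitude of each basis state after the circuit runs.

The resulting statevector has amplitude -sqrt(2)*I/2 on |00>, 0 on |01>, sqrt(2)*I/2 on |10>, 0 on |11>. Key observation: steps 1-2 multiply out to the identity, so the circuit reduces to the remaining gates.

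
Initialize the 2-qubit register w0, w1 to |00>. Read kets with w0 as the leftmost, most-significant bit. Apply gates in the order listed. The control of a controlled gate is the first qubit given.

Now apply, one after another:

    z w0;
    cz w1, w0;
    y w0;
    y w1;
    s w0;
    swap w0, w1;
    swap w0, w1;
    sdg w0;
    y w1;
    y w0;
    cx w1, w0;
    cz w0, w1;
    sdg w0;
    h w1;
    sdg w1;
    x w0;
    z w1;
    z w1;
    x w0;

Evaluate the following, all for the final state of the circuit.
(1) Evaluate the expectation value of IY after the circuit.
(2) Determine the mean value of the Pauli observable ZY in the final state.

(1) The expectation value of IY is -1. Key observation: steps 3-10 multiply out to the identity, so the circuit reduces to the remaining gates.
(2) The observable ZY averages to -1.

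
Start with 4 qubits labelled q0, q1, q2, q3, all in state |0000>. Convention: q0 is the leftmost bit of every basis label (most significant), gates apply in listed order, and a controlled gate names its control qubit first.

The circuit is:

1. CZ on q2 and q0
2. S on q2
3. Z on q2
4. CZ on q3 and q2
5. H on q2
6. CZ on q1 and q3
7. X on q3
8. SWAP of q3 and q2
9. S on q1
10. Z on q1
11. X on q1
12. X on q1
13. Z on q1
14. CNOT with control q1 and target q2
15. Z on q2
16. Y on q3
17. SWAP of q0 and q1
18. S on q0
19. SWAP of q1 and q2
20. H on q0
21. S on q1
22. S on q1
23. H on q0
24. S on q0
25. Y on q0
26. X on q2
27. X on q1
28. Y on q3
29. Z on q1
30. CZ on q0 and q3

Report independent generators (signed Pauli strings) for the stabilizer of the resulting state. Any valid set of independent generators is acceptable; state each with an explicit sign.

The stabilizer group can be generated by -IIIX, -ZIII, +IZII, -IIZI, among other valid generating sets. Key observation: gates 10-13 undo each other exactly, leaving only the rest of the circuit to track.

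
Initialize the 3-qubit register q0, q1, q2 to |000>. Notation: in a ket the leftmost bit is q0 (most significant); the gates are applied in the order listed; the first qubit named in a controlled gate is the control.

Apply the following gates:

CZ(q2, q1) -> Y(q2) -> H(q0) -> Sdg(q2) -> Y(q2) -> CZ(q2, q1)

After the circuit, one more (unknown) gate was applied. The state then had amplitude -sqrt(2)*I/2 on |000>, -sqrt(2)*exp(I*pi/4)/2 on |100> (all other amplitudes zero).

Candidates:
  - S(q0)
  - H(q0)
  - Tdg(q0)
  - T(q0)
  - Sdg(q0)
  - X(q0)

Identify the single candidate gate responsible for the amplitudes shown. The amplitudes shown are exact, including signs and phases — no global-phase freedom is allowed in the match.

It was Tdg(q0) that produced the state shown.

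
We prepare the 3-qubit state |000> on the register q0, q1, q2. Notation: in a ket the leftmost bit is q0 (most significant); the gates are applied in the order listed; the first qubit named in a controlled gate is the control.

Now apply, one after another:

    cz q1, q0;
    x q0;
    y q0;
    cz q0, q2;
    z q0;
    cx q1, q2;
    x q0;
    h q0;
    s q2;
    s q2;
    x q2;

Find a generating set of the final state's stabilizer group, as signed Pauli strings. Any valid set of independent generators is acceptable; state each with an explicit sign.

The final state is stabilized by the group generated by -XII, +IZI, -IIZ; other independent generating sets are equally valid.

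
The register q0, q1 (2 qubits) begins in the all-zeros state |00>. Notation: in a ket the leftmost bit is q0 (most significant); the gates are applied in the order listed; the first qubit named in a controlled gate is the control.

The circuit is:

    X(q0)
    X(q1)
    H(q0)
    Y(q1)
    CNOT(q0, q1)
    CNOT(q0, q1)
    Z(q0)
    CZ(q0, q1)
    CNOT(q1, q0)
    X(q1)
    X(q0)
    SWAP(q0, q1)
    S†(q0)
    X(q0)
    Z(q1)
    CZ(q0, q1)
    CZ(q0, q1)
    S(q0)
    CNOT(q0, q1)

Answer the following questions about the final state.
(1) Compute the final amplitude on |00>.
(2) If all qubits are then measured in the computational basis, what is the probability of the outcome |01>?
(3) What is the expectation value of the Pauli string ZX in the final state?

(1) The amplitude on |00> is -sqrt(2)/2.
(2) The probability of measuring |01> is 1/2.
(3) In the final state, ZX has expectation -1.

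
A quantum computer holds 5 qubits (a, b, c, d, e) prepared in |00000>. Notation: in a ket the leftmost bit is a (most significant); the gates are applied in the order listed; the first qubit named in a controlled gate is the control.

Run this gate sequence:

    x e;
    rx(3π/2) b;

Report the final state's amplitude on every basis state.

The final amplitudes are -sqrt(2)/2 on |00001>, -sqrt(2)*I/2 on |01001>, and 0 on every other basis state.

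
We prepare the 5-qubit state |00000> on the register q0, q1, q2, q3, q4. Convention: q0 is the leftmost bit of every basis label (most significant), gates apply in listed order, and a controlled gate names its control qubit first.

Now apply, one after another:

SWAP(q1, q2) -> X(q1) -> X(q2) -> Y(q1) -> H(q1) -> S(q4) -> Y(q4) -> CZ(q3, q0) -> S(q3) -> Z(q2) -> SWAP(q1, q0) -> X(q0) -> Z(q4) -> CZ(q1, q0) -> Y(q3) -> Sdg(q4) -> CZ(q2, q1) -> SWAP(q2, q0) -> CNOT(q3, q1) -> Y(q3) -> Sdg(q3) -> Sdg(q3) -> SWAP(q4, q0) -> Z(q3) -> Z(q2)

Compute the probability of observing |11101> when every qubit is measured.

The probability of measuring |11101> is 1/2.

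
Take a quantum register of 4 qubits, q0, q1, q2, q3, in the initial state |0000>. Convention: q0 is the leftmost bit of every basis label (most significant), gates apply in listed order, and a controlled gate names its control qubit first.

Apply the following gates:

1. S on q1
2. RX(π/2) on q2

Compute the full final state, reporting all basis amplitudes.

The resulting statevector has amplitude sqrt(2)/2 on |0000>, -sqrt(2)*I/2 on |0010>, and 0 on every other basis state.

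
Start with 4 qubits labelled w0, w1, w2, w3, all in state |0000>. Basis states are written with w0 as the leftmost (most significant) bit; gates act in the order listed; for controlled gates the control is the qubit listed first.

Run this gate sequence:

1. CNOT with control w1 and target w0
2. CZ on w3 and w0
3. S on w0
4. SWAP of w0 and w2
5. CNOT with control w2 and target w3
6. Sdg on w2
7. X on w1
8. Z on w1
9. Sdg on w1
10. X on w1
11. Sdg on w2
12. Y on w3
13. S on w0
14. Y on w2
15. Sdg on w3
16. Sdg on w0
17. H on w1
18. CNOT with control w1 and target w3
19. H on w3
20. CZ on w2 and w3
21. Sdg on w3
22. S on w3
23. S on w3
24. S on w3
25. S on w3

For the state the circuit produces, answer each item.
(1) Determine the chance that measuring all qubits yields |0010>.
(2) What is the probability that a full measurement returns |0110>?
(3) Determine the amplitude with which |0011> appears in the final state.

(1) The probability of measuring |0010> is 1/4.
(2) The probability of measuring |0110> is 1/4.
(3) The amplitude on |0011> is I/2.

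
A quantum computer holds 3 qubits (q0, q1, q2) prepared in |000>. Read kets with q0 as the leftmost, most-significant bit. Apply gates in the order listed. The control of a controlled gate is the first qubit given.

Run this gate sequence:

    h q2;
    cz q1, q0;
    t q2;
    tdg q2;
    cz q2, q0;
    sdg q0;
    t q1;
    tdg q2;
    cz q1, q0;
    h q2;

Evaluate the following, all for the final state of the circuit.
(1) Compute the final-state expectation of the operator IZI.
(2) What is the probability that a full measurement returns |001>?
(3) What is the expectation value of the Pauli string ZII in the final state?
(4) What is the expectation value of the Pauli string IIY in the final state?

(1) The expectation value of IZI is 1.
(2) A full measurement returns |001> with probability 1/2 - sqrt(2)/4.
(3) The expectation value of ZII is 1.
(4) The observable IIY averages to sqrt(2)/2.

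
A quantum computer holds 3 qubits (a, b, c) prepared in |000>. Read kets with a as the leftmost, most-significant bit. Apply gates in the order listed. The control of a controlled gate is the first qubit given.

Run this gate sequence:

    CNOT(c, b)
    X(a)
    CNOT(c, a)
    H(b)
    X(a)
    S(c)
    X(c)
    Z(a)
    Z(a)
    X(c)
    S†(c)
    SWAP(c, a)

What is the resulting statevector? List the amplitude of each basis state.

The resulting statevector has amplitude sqrt(2)/2 on |000>, sqrt(2)/2 on |010>, and 0 on every other basis state. Key observation: steps 6-11 multiply out to the identity, so the circuit reduces to the remaining gates.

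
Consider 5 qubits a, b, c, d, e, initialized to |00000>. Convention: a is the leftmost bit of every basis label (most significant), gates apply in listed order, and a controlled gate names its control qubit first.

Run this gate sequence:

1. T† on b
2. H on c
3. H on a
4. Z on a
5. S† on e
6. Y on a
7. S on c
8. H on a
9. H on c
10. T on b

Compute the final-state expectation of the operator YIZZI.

In the final state, YIZZI has expectation 0.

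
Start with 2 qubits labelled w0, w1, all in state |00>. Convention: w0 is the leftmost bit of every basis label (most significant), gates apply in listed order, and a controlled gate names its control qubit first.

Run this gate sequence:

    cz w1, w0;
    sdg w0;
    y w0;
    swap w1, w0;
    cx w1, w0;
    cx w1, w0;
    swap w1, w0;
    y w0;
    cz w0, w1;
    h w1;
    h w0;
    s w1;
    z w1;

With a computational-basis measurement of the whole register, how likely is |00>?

Outcome |00> occurs with probability 1/4. Key observation: the block from step 3 through step 8 cancels to the identity and can be dropped.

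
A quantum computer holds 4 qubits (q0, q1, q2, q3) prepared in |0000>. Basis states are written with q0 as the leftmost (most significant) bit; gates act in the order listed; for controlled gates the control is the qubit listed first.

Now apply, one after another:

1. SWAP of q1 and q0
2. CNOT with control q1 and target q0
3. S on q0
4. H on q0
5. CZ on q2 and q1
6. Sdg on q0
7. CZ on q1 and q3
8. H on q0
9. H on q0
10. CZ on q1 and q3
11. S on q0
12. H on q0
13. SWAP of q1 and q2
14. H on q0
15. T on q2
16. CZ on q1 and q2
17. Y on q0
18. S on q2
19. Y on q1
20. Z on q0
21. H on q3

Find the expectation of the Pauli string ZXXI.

In the final state, ZXXI has expectation 0.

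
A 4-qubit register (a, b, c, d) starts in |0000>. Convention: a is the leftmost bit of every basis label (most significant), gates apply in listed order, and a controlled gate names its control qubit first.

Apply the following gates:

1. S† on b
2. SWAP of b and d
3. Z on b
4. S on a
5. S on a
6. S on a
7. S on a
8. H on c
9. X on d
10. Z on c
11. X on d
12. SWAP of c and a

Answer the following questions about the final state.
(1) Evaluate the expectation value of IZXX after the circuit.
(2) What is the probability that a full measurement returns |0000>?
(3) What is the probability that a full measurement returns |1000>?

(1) The observable IZXX averages to 0. Key observation: the block from step 4 through step 7 cancels to the identity and can be dropped.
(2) The probability of measuring |0000> is 1/2.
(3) The probability of measuring |1000> is 1/2.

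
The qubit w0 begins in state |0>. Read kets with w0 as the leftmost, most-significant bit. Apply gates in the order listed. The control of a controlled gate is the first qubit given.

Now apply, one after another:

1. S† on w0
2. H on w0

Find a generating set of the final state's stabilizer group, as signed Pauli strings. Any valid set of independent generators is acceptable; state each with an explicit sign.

One valid set of independent stabilizer generators is +X (any independent generating set of the same group is equally correct).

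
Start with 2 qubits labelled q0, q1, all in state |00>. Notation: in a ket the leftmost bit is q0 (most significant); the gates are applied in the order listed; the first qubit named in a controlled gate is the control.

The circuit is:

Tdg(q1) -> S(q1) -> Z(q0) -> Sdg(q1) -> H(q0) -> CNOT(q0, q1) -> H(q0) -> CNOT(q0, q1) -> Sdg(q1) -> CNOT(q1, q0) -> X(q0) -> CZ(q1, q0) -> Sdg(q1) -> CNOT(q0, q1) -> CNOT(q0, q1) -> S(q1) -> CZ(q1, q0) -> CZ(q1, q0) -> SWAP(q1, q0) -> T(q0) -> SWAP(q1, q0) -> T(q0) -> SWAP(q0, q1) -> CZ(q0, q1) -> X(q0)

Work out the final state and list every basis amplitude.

After the circuit, the state carries amplitude -exp(3*I*pi/4)/2 on |00>, 1/2 on |01>, -1/2 on |10>, exp(I*pi/4)/2 on |11>. Key observation: steps 12-17 multiply out to the identity, so the circuit reduces to the remaining gates.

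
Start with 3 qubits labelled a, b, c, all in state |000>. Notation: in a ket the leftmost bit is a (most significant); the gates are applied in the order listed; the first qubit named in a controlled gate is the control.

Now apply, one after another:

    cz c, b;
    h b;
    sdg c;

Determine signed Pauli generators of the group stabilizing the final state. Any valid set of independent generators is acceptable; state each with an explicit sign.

The stabilizer group can be generated by +IXI, +ZII, +IIZ, among other valid generating sets.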